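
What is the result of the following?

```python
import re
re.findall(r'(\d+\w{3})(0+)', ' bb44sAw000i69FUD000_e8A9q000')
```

[('44sAw', '000'), ('69FUD', '000'), ('8A9q', '000')]

With 2 capturing groups, `findall` returns a 2-tuple per match.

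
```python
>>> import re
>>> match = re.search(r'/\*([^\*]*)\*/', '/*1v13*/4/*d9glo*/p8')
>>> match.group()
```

The match spans [0:8] → '/*1v13*/'.

'/*1v13*/'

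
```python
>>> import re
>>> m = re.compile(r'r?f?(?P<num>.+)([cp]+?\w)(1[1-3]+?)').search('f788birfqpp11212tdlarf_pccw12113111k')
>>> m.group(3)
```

'12'

The pattern matches optionally the literal 'r', then optionally the literal 'f'; then one or more of any character (captured as 'num'); then one or more of one of [cp] (lazy), then a word character (captured); then a literal '1', then one or more of a character in [1-3] (lazy) (captured).
A non-greedy quantifier consumes as few characters as it can — just enough that the remainder of the pattern still matches from where it stops; whatever follows it matches normally.
Unlike `match`, `search` isn't anchored — it looks for the pattern anywhere in the string.
The match spans [0:29] → 'f788birfqpp11212tdlarf_pccw12'.
Captured: group 1 = '788birfqpp11212tdlarf_pc', group 2 = 'cw', group 3 = '12'.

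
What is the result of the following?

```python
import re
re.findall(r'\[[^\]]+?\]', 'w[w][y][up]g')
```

['[w]', '[y]', '[up]']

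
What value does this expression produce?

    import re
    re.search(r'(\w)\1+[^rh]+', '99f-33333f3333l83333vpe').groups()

A backreference is literal: `\1` must see the identical characters the first group matched.
`re.search` scans for the first position where the pattern succeeds.
The match spans [0:23] → '99f-33333f3333l83333vpe'.
Captured: group 1 = '9'.

('9',)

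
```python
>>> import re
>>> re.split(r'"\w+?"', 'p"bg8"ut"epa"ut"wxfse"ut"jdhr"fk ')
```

Matches to split on: at [1:6] → '"bg8"'; at [8:13] → '"epa"'; at [15:22] → '"wxfse"'; at [24:30] → '"jdhr"'.
`split` removes every match and returns the 5 fragments in between.

['p', 'ut', 'ut', 'ut', 'fk ']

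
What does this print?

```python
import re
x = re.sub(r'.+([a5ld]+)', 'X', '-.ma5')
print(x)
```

X

This matches one or more of any character; then one or more of one of [a5ld] (captured).
Matches: at [0:5] → '-.ma5'.
`sub` substitutes 'X' at each match site.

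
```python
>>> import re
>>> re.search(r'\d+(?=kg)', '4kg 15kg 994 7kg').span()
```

(0, 1)

The lookaround is zero-width — it requires the adjacent text to match without consuming it, so the asserted text isn't part of the match.
`re.search` tries every starting position until one works.
The match spans [0:1] → '4'.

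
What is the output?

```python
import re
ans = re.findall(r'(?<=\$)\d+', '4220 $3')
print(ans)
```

['3']

Lookahead/lookbehind check context without consuming it, so the matched span excludes the asserted characters.
Walking the string: at [6:7] → '3'.
No capturing groups, so `findall` returns the 1 full match string.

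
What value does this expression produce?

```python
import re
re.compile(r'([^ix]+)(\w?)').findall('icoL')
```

[('coL', '')]

This matches one or more of any character except [ix] (captured); then optionally a word character (captured).
Scanning left to right: at [1:4] match 'coL', groups = ('coL', '').
2 groups means the one result is a tuple of 2 captured strings — 1 here.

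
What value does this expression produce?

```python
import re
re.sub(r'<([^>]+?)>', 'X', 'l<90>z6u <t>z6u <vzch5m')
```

'lXz6u Xz6u <vzch5m'

Matches: at [1:5] → '<90>'; at [9:12] → '<t>'.
Every occurrence is swapped for 'X'.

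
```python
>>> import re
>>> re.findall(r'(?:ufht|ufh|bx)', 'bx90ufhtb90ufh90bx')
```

['bx', 'ufht', 'ufh', 'bx']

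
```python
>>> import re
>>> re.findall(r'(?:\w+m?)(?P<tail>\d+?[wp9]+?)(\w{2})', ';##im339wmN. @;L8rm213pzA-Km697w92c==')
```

A non-greedy quantifier consumes as few characters as it can — just enough that the remainder of the pattern still matches from where it stops; whatever follows it matches normally.
`findall` packs the 2 group values into a tuple for every match.

[('9w', 'mN'), ('3p', 'zA'), ('7w', '92')]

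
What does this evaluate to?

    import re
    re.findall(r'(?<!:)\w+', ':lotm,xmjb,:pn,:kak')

`(?!…)`/`(?<!…)` only lets a position through if the neighbouring text does NOT match; no characters are consumed.
Scanning left to right: at [2:5] → 'otm'; at [6:10] → 'xmjb'; at [13:14] → 'n'; at [17:19] → 'ak'.
Since nothing is captured, `findall` lists the 4 matched substrings directly.

['otm', 'xmjb', 'n', 'ak']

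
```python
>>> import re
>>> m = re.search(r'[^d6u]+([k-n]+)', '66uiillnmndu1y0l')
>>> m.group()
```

'iillnmn'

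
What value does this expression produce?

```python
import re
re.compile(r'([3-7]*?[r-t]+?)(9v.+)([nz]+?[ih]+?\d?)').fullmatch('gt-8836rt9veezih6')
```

None

`fullmatch` succeeds only if the pattern covers the string from start to end.
Here the string isn't matched end-to-end, so the call returns None.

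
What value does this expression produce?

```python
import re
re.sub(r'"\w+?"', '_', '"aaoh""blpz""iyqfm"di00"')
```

'___di00"'

Matches: at [0:6] → '"aaoh"'; at [6:12] → '"blpz"'; at [12:19] → '"iyqfm"'.
Each match is replaced by '_'.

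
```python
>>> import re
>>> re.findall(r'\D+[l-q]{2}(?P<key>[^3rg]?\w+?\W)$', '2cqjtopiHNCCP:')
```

Pattern: one or more of a non-digit, then exactly 2 of a character in [l-q]; then optionally any character except [3rg], then one or more of a word character (lazy), then a non-word character (captured as 'key'); then anchored at the end.
Because there's exactly one group, `findall` drops the full match and keeps group 1 from the one hit.

['iHNCCP:']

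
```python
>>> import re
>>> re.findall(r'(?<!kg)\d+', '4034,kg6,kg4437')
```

['4034', '437']

Because the assertion is negative and zero-width, positions next to the forbidden text are skipped.
Matches: at [0:4] → '4034'; at [12:15] → '437'.
No capturing groups, so `findall` returns the 2 full match strings.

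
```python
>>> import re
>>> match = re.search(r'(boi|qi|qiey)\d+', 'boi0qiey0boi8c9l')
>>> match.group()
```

'boi0'

The match spans [0:4] → 'boi0'.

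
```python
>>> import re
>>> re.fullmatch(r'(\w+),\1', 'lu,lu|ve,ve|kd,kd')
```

None

`\1` is not a pattern — it's the concrete string captured by group 1, re-applied verbatim.
`re.fullmatch` is like wrapping the pattern in `^…$` (in single-line mode).
Here there's no way to consume every character, so the call returns None.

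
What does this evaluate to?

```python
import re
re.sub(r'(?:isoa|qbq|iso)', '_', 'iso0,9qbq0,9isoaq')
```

Branches in `(...|...)` are attempted left-to-right; the first branch that allows the whole pattern to succeed is taken.
Each match is replaced by '_'.

'_0,9_0,9_q'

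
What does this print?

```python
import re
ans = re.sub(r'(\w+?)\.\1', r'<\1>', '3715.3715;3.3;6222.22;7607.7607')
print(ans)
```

The backreference `\1` re-matches whatever the first group consumed, character for character.
Matches: at [0:9] → '3715.3715'; at [10:13] → '3.3'; at [16:21] → '22.22'; at [22:31] → '7607.7607'.
`\1` in the replacement pulls in group 1's text for each match.

<3715>;<3>;62<22>;<7607>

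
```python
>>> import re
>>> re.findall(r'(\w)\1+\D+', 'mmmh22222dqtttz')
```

`\1` is not a pattern — it's the concrete string captured by group 1, re-applied verbatim.
`findall` collects group 1 from each match (2 total).

['m', '2']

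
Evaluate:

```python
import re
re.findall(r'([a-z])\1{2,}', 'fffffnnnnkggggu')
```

['f', 'n', 'g']

A backreference is literal: `\1` must see the identical characters the first group matched.
Walking the string: at [0:5] match 'fffff', group 1 = 'f'; at [5:9] match 'nnnn', group 1 = 'n'; at [10:14] match 'gggg', group 1 = 'g'.
`findall` collects group 1 from each match (3 total).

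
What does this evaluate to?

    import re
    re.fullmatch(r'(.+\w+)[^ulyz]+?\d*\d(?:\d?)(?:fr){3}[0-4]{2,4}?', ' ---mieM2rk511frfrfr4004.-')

None

`fullmatch` succeeds only if the pattern covers the string from start to end.
Here the string isn't matched end-to-end, so the call returns None.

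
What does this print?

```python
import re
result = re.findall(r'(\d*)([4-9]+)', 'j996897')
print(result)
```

2 groups means the one result is a tuple of 2 captured strings — 1 here.

[('99689', '7')]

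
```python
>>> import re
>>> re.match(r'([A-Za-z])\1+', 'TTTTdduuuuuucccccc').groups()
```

('T',)

The match spans [0:4] → 'TTTT'.
Captured: group 1 = 'T'.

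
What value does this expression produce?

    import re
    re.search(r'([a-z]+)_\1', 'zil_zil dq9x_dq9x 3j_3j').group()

'zil_zil'

`\1` is not a pattern — it's the concrete string captured by group 1, re-applied verbatim.
The match spans [0:7] → 'zil_zil'.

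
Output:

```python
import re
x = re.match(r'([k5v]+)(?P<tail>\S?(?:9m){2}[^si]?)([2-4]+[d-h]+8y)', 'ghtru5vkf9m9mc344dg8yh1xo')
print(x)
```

The pattern matches one or more of one of [k5v] (captured); then optionally a non-whitespace character, then the literal '9m' repeated 2 times, then optionally any character except [si] (captured as 'tail'); then one or more of a character in [2-4], then one or more of a character in [d-h], then the literal '8y' (captured).
`re.match` only tries the pattern at the start of the string.
Here position 0 doesn't satisfy it, so the call returns None.

None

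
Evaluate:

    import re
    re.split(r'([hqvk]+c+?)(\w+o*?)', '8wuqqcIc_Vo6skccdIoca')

['8wu', 'qqc', 'Ic_Vo6skccdIoca', '']

With a capturing group present, the delimiter's captured portion is kept in the result list.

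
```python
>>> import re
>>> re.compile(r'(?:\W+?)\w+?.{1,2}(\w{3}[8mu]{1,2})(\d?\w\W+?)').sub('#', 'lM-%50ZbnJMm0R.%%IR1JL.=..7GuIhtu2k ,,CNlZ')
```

'lM#%%IR1JL#,,CNlZ'

With the lazy modifier that quantifier settles for the fewest repetitions that let the rest of the pattern succeed (the atoms after it are unaffected and can still be greedy).
Every occurrence is swapped for '#'.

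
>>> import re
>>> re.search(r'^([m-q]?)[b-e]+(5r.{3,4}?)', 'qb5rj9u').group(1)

'q'

The match spans [0:7] → 'qb5rj9u'.
Captured: group 1 = 'q', group 2 = '5rj9u'.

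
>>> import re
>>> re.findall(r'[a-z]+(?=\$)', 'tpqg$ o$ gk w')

['tpqg', 'o']

The lookaround is zero-width — it requires the adjacent text to match without consuming it, so the asserted text isn't part of the match.
Matches: at [0:4] → 'tpqg'; at [6:7] → 'o'.
`findall` yields the raw match text (2 of them) because the pattern has no groups.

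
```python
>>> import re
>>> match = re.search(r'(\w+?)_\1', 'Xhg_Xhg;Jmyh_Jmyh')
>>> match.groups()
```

After group 1 captures some text, `\1` only succeeds where that same text appears again.
`search` walks the string left to right and returns the first match it finds.
The match spans [0:7] → 'Xhg_Xhg'.
Captured: group 1 = 'Xhg'.

('Xhg',)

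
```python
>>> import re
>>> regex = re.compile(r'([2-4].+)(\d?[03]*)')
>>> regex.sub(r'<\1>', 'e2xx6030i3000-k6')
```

The pattern matches a character in [2-4], then one or more of any character (captured); then optionally a digit, then zero or more of one of [03] (captured).
The replacement refers to a captured group, so each match is rewritten using its own captured text.

'e<2xx6030i3000-k6>'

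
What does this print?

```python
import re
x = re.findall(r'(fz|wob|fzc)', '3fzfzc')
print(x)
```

['fz', 'fz']

The regex engine tests alternatives in the order written; an earlier branch that matches wins even if a later one would match more.
Because there's exactly one group, `findall` drops the full match and keeps group 1 from each hit.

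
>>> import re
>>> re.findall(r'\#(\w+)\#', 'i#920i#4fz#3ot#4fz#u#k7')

One capturing group, so `findall` returns just the captured substring from each match — 3 in all.

['920i', '3ot', 'u']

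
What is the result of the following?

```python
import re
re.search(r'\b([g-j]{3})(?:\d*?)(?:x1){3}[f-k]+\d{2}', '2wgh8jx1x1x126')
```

None

Pattern: a word boundary (`\b`, zero-width); then exactly 3 of a character in [g-j] (captured); then zero or more of a digit (lazy) (non-capturing group); then the literal 'x1' repeated 3 times, then one or more of a character in [f-k], then exactly 2 of a digit.
`search` walks the string left to right and returns the first match it finds.
Here no position works, so the call returns None.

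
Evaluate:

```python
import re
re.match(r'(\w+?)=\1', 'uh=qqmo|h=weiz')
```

A backreference is literal: `\1` must see the identical characters the first group matched.
`re.match` only tries the pattern at the start of the string.
Here the string doesn't start with a match, so the call returns None.

None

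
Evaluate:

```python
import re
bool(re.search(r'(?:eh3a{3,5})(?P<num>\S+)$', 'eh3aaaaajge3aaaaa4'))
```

True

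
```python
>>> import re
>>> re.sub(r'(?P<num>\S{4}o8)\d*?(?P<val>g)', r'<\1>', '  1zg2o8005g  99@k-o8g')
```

'  <1zg2o8>  9<9@k-o8>'

This matches exactly 4 of a non-whitespace character, then the literal 'o8' (captured as 'num'); then zero or more of a digit (lazy); then a literal 'g' (captured as 'val').
Each match is replaced using the text its own group 1 captured.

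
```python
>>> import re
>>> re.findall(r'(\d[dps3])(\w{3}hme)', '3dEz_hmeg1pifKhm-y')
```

Pattern: a digit, then one of [dps3] (captured); then exactly 3 of a word character, then the literal 'hme' (captured).
With 2 capturing groups, `findall` returns a 2-tuple per match.

[('3d', 'Ez_hme')]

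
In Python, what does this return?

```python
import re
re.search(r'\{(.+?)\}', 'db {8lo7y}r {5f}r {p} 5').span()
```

With the lazy modifier that quantifier settles for the fewest repetitions that let the rest of the pattern succeed (the atoms after it are unaffected and can still be greedy).
`re.search` tries every starting position until one works.
The match spans [3:10] → '{8lo7y}'.
Captured: group 1 = '8lo7y'.

(3, 10)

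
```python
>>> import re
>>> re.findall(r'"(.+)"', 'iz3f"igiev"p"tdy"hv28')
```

One capturing group, so `findall` returns just the captured substring from the one match — 1 in all.

['igiev"p"tdy']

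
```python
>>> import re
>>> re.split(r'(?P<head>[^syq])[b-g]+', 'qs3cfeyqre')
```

['qs', '3', 'yq', 'r', '']

Pattern: any character except [syq] (captured as 'head'); then one or more of a character in [b-g].
`re.split` interleaves the captured-group text with the surrounding fragments.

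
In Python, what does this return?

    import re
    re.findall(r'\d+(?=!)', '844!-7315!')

['844', '7315']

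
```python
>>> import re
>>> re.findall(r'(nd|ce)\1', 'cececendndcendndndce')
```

['ce', 'nd', 'nd']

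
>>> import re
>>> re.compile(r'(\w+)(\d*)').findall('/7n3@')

[('7n3', '')]

The pattern matches one or more of a word character (captured); then zero or more of a digit (captured).
2 groups means the one result is a tuple of 2 captured strings — 1 here.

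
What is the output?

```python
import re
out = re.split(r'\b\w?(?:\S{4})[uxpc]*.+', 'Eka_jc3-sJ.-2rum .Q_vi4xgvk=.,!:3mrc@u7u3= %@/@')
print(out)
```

['', '']

This matches a word boundary (`\b`, zero-width); then optionally a word character; then exactly 4 of a non-whitespace character (non-capturing group); then zero or more of one of [uxpc]; then one or more of any character.
Matches to split on: at [0:47] → 'Eka_jc3-sJ.-2rum .Q_vi4xgvk=.,!:3mrc@u7u3= %@/@'.
The string is cut at each match, leaving 2 pieces.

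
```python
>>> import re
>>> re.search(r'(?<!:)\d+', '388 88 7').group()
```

'388'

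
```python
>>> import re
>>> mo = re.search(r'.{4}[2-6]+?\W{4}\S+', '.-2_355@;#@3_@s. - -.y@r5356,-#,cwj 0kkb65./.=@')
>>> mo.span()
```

(0, 16)

The pattern matches exactly 4 of any character; then one or more of a character in [2-6] (lazy), then exactly 4 of a non-word character; then one or more of a non-whitespace character.
Unlike `match`, `search` isn't anchored — it looks for the pattern anywhere in the string.
The match spans [0:16] → '.-2_355@;#@3_@s.'.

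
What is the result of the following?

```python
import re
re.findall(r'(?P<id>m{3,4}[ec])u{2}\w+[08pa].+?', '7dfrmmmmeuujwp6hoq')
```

['mmmme']

Pattern: 3 to 4 of the literal 'm', then one of [ec] (captured as 'id'); then exactly 2 of a literal 'u', then one or more of a word character; then one of [08pa], then one or more of any character (lazy).
Matches: at [4:15] match 'mmmmeuujwp6', group 1 = 'mmmme'.
With a single group, `findall` returns only what that group captured — 1 item.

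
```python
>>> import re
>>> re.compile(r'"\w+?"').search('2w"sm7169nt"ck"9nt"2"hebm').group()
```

`re.search` tries every starting position until one works.
The match spans [2:12] → '"sm7169nt"'.

'"sm7169nt"'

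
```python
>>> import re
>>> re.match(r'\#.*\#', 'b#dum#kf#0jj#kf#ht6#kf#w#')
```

None

`match` is anchored at position 0; if the pattern doesn't fit there, it returns None.
Here the pattern fails at index 0, so the call returns None.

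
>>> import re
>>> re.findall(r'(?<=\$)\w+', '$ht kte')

['ht']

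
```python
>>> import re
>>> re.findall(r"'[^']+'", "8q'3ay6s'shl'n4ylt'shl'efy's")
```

["'3ay6s'", "'n4ylt'", "'efy'"]

Since nothing is captured, `findall` lists the 3 matched substrings directly.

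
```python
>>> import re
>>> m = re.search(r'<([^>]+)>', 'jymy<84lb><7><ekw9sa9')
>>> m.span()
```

(4, 10)

`re.search` scans for the first position where the pattern succeeds.
The match spans [4:10] → '<84lb>'.
Captured: group 1 = '84lb'.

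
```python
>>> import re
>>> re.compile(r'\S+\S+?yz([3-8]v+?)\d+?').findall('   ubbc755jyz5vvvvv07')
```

['5vvvvv']

The pattern matches one or more of a non-whitespace character; then one or more of a non-whitespace character (lazy), then the literal 'yz'; then a character in [3-8], then one or more of a literal 'v' (lazy) (captured); then one or more of a digit (lazy).
Matches: at [3:20] match 'ubbc755jyz5vvvvv0', group 1 = '5vvvvv'.
One capturing group, so `findall` returns just the captured substring from the one match — 1 in all.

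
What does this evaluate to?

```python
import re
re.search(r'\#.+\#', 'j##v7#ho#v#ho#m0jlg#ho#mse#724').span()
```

`search` walks the string left to right and returns the first match it finds.
The match spans [1:27] → '##v7#ho#v#ho#m0jlg#ho#mse#'.

(1, 27)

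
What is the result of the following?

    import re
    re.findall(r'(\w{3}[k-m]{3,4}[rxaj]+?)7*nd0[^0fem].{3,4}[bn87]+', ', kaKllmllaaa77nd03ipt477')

This matches exactly 3 of a word character, then 3 to 4 of a character in [k-m], then one or more of one of [rxaj] (lazy) (captured); then zero or more of the literal '7', then the literal 'nd0', then any character except [0fem]; then 3 to 4 of any character, then one or more of one of [bn87].
Matches: at [3:25] match 'aKllmllaaa77nd03ipt477', group 1 = 'aKllmllaaa'.
`findall` collects group 1 from the one match (1 total).

['aKllmllaaa']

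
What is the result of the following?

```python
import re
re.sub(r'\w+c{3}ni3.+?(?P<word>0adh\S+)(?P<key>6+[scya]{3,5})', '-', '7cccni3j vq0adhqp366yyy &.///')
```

'- &.///'

Pattern: one or more of a word character, then exactly 3 of a literal 'c'; then the literal 'ni3', then one or more of any character (lazy); then the literal '0', then the literal 'adh', then one or more of a non-whitespace character (captured as 'word'); then one or more of the literal '6', then 3 to 5 of one of [scya] (captured as 'key').
Each match is replaced by '-'.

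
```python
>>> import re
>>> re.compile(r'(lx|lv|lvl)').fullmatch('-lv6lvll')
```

`fullmatch` succeeds only if the pattern covers the string from start to end.
Here the string isn't matched end-to-end, so the call returns None.

None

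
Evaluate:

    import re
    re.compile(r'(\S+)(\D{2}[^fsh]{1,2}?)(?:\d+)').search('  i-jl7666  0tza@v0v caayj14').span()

(2, 10)

The match spans [2:10] → 'i-jl7666'.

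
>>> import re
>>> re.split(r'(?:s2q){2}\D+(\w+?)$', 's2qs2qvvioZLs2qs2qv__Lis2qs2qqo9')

['', '2qs2qv__Lis2qs2qqo9', '']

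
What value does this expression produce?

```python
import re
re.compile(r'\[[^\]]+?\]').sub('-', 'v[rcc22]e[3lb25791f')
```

Matches: at [1:8] → '[rcc22]'.
Every occurrence is swapped for '-'.

'v-e[3lb25791f'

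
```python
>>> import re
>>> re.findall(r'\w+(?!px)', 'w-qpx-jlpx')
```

Because the assertion is negative and zero-width, positions next to the forbidden text are skipped.
With no groups in the pattern, `findall` gives back each whole match — 3 here.

['w', 'qpx', 'jlpx']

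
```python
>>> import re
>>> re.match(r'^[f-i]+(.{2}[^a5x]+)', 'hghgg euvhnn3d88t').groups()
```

(' euvhnn3d88t',)

Pattern: anchored at the start of the string; then one or more of a character in [f-i]; then exactly 2 of any character, then one or more of any character except [a5x] (captured).
`re.match` only tries the pattern at the start of the string.
The match spans [0:17] → 'hghgg euvhnn3d88t'.
Captured: group 1 = ' euvhnn3d88t'.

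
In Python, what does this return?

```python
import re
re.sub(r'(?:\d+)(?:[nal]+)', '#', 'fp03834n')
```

'fp#'

This matches one or more of a digit (non-capturing group); then one or more of one of [nal] (non-capturing group).
Every occurrence is swapped for '#'.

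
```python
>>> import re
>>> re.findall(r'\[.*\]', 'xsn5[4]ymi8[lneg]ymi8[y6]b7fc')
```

['[4]ymi8[lneg]ymi8[y6]']

No capturing groups, so `findall` returns the 1 full match string.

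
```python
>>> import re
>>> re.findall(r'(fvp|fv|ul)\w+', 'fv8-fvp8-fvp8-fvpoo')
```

Alternation tries branches left to right and keeps the first one that lets the overall match succeed at that position.
Scanning left to right: at [0:3] match 'fv8', group 1 = 'fv'; at [4:8] match 'fvp8', group 1 = 'fvp'; at [9:13] match 'fvp8', group 1 = 'fvp'; at [14:19] match 'fvpoo', group 1 = 'fvp'.
One capturing group, so `findall` returns just the captured substring from each match — 4 in all.

['fv', 'fvp', 'fvp', 'fvp']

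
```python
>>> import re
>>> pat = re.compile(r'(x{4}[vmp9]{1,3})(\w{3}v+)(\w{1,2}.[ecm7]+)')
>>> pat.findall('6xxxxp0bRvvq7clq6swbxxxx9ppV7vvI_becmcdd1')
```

[('xxxxp', '0bRvv', 'q7c'), ('xxxx9pp', 'V7vv', 'I_becmc')]

This matches exactly 4 of a literal 'x', then 1 to 3 of one of [vmp9] (captured); then exactly 3 of a word character, then one or more of a literal 'v' (captured); then 1 to 2 of a word character, then any character, then one or more of one of [ecm7] (captured).
Walking the string: at [1:14] match 'xxxxp0bRvvq7c', groups = ('xxxxp', '0bRvv', 'q7c'); at [20:38] match 'xxxx9ppV7vvI_becmc', groups = ('xxxx9pp', 'V7vv', 'I_becmc').
3 groups means each result is a tuple of 3 captured strings — 2 here.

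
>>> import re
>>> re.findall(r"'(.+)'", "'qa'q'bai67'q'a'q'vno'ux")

Walking the string: at [0:22] match "'qa'q'bai67'q'a'q'vno'", group 1 = "qa'q'bai67'q'a'q'vno".
One capturing group, so `findall` returns just the captured substring from the one match — 1 in all.

["qa'q'bai67'q'a'q'vno"]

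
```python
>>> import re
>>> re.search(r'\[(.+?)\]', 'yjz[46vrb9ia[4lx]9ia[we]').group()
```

With the lazy modifier that quantifier settles for the fewest repetitions that let the rest of the pattern succeed (the atoms after it are unaffected and can still be greedy).
`re.search` tries every starting position until one works.
The match spans [3:17] → '[46vrb9ia[4lx]'.
Captured: group 1 = '46vrb9ia[4lx'.

'[46vrb9ia[4lx]'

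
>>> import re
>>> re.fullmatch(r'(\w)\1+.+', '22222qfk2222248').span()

`re.fullmatch` requires the pattern to consume the entire string.
The match spans [0:15] → '22222qfk2222248'.

(0, 15)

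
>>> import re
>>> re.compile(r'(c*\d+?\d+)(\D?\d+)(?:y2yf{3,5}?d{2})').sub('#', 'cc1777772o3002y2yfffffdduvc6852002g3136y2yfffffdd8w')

'#uv#8w'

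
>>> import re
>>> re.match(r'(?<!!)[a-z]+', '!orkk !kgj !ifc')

None

A negative assertion filters positions out without eating any characters.
`match` is anchored at position 0; if the pattern doesn't fit there, it returns None.
Here the pattern fails at index 0, so the call returns None.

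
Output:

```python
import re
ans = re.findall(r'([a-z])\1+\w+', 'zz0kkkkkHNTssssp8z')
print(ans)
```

['z']

`\1` is not a pattern — it's the concrete string captured by group 1, re-applied verbatim.
Because there's exactly one group, `findall` drops the full match and keeps group 1 from the one hit.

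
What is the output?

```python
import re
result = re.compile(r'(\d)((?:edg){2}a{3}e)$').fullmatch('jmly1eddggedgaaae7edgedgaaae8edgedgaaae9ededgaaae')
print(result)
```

None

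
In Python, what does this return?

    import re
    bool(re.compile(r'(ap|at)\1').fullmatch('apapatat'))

False

After group 1 captures some text, `\1` only succeeds where that same text appears again.
`fullmatch` succeeds only if the pattern covers the string from start to end.
Here there's no way to consume every character, so the call returns None, and `bool(None)` is False.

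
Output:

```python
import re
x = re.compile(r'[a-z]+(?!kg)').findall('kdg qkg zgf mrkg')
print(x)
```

['kdg', 'qkg', 'zgf', 'mrkg']

Because the assertion is negative and zero-width, positions next to the forbidden text are skipped.
`findall` yields the raw match text (4 of them) because the pattern has no groups.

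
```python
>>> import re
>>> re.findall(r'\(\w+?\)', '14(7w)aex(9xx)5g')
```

Since nothing is captured, `findall` lists the 2 matched substrings directly.

['(7w)', '(9xx)']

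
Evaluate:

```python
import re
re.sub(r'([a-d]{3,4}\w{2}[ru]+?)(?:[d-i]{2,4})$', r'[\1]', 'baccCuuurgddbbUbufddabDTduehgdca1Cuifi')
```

This matches 3 to 4 of a character in [a-d], then exactly 2 of a word character, then one or more of one of [ru] (lazy) (captured); then 2 to 4 of a character in [d-i] (non-capturing group); then anchored at the end.
Each match is replaced using the text its own group 1 captured.

'baccCuuurgddbbUbufddabDTduehg[dca1Cu]'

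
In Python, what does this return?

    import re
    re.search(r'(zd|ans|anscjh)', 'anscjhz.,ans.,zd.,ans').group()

Alternation tries branches left to right and keeps the first one that lets the overall match succeed at that position.
The match spans [0:3] → 'ans'.

'ans'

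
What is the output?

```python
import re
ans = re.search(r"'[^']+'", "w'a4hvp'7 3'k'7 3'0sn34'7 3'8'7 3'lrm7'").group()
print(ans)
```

'a4hvp'

Unlike `match`, `search` isn't anchored — it looks for the pattern anywhere in the string.
The match spans [1:8] → "'a4hvp'".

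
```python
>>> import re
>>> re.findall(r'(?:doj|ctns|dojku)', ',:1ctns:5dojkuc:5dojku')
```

['ctns', 'doj', 'doj']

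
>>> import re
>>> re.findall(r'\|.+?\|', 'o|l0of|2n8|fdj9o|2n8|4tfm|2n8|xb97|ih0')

A non-greedy quantifier consumes as few characters as it can — just enough that the remainder of the pattern still matches from where it stops; whatever follows it matches normally.
Walking the string: at [1:7] → '|l0of|'; at [10:17] → '|fdj9o|'; at [20:26] → '|4tfm|'; at [29:35] → '|xb97|'.
No capturing groups, so `findall` returns the 4 full match strings.

['|l0of|', '|fdj9o|', '|4tfm|', '|xb97|']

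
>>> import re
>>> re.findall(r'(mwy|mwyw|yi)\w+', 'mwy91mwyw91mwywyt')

['mwy']

One capturing group, so `findall` returns just the captured substring from the one match — 1 in all.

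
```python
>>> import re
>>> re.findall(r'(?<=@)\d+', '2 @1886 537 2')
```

['1886']

The positive lookaround only admits positions where the adjacent text matches; those characters stay outside the span.
With no groups in the pattern, `findall` gives back each whole match — 1 here.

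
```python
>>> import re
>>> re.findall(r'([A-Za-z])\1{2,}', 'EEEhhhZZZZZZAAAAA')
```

['E', 'h', 'Z', 'A']

A backreference is literal: `\1` must see the identical characters the first group matched.
With a single group, `findall` returns only what that group captured — 4 items.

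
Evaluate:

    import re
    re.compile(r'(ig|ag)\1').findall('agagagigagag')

['ag', 'ag']

`\1` is not a pattern — it's the concrete string captured by group 1, re-applied verbatim.
One capturing group, so `findall` returns just the captured substring from each match — 2 in all.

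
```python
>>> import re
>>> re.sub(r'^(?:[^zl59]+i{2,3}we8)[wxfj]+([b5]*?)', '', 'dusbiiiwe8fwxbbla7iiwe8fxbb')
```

'bbla7iiwe8fxbb'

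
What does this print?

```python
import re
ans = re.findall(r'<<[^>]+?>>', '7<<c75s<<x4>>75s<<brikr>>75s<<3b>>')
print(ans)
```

['<<c75s<<x4>>', '<<brikr>>', '<<3b>>']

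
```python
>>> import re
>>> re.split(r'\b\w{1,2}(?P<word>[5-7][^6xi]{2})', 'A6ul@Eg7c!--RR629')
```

['', '6ul', '@', '7c!', '--', '629', '']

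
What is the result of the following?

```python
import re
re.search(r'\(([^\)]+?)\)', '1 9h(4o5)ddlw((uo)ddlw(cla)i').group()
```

The match spans [4:9] → '(4o5)'.

'(4o5)'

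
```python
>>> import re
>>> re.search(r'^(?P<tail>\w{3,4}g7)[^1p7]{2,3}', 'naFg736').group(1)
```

'naFg7'

This matches anchored at the start of the string; then 3 to 4 of a word character, then the literal 'g7' (captured as 'tail'); then 2 to 3 of any character except [1p7].
`search` walks the string left to right and returns the first match it finds.
The match spans [0:7] → 'naFg736'.
Captured: group 1 = 'naFg7'.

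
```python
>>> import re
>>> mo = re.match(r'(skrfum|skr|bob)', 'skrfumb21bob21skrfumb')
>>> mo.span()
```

(0, 6)

Branches in `(...|...)` are attempted left-to-right; the first branch that allows the whole pattern to succeed is taken.
With `match`, the pattern is implicitly anchored at the beginning.
The match spans [0:6] → 'skrfum'.
Captured: group 1 = 'skrfum'.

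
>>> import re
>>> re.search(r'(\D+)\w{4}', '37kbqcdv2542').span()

This matches one or more of a non-digit (captured); then exactly 4 of a word character.
The match spans [2:12] → 'kbqcdv2542'.

(2, 12)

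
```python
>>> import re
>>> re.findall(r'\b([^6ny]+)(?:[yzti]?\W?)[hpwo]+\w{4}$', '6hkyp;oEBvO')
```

The pattern matches a word boundary (`\b`, zero-width); then one or more of any character except [6ny] (captured); then optionally one of [yzti], then optionally a non-word character (non-capturing group); then one or more of one of [hpwo], then exactly 4 of a word character; then anchored at the end.
Walking the string: at [5:11] match ';oEBvO', group 1 = ';'.
`findall` collects group 1 from the one match (1 total).

[';']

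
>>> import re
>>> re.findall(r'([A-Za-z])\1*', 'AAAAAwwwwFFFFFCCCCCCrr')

['A', 'w', 'F', 'C', 'r']

The backreference `\1` re-matches whatever the first group consumed, character for character.
Matches: at [0:5] match 'AAAAA', group 1 = 'A'; at [5:9] match 'wwww', group 1 = 'w'; at [9:14] match 'FFFFF', group 1 = 'F'; at [14:20] match 'CCCCCC', group 1 = 'C'; at [20:22] match 'rr', group 1 = 'r'.
With a single group, `findall` returns only what that group captured — 5 items.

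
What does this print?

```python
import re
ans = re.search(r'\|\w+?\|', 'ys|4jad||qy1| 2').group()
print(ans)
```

|4jad|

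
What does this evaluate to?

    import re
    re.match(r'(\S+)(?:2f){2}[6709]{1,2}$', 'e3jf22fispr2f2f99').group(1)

This matches one or more of a non-whitespace character (captured); then the literal '2f' repeated 2 times, then 1 to 2 of one of [6709]; then anchored at the end.
`re.match` won't scan ahead — the pattern has to work from the very first character.
The match spans [0:17] → 'e3jf22fispr2f2f99'.
Captured: group 1 = 'e3jf22fispr'.

'e3jf22fispr'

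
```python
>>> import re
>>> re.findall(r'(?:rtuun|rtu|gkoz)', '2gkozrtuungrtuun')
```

['gkoz', 'rtuun', 'rtuun']

Alternation tries branches left to right and keeps the first one that lets the overall match succeed at that position.
Walking the string: at [1:5] → 'gkoz'; at [5:10] → 'rtuun'; at [11:16] → 'rtuun'.
`findall` yields the raw match text (3 of them) because the pattern has no groups.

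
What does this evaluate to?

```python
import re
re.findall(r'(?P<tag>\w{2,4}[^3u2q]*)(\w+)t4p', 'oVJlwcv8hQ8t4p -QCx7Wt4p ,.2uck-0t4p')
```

[('oVJlwcv8hQ8t4p -QCx7', 'W'), ('2uck-', '0')]

This matches 2 to 4 of a word character, then zero or more of any character except [3u2q] (captured as 'tag'); then one or more of a word character (captured); then the literal 't4', then the literal 'p'.
Matches: at [0:24] match 'oVJlwcv8hQ8t4p -QCx7Wt4p', groups = ('oVJlwcv8hQ8t4p -QCx7', 'W'); at [27:36] match '2uck-0t4p', groups = ('2uck-', '0').
With 2 capturing groups, `findall` returns a 2-tuple per match.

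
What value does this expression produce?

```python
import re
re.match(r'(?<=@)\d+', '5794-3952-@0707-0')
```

The positive lookaround only admits positions where the adjacent text matches; those characters stay outside the span.
`re.match` only tries the pattern at the start of the string.
Here the pattern fails at index 0, so the call returns None.

None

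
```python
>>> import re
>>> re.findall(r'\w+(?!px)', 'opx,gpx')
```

['opx', 'gpx']

The negative lookaround is zero-width — it rules out positions where the adjacent text would match, without consuming anything.
`findall` yields the raw match text (2 of them) because the pattern has no groups.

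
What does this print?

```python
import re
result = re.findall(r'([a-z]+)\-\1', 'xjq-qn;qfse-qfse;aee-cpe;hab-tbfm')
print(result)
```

['q', 'qfse']

`\1` has to match the exact text group 1 already captured.
Matches: at [2:5] match 'q-q', group 1 = 'q'; at [7:16] match 'qfse-qfse', group 1 = 'qfse'.
One capturing group, so `findall` returns just the captured substring from each match — 2 in all.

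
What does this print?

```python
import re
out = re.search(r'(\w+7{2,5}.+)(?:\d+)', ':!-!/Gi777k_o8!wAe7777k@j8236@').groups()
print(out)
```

The pattern matches one or more of a word character, then 2 to 5 of a literal '7', then one or more of any character (captured); then one or more of a digit (non-capturing group).
Unlike `match`, `search` isn't anchored — it looks for the pattern anywhere in the string.
The match spans [5:29] → 'Gi777k_o8!wAe7777k@j8236'.
Captured: group 1 = 'Gi777k_o8!wAe7777k@j823'.

('Gi777k_o8!wAe7777k@j823',)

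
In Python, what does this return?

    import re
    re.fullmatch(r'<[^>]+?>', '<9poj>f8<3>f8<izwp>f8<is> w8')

For `fullmatch`, every character of the input must be accounted for by the pattern.
Here the pattern can't cover the whole string, so the call returns None.

None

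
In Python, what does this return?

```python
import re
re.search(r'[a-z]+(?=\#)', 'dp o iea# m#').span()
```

The `(?=…)`/`(?<=…)` assertion just peeks at neighbouring text; it doesn't advance the match position.
`re.search` tries every starting position until one works.
The match spans [5:8] → 'iea'.

(5, 8)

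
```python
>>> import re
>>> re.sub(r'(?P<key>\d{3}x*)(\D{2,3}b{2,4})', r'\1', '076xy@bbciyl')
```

Pattern: exactly 3 of a digit, then zero or more of the literal 'x' (captured as 'key'); then 2 to 3 of a non-digit, then 2 to 4 of the literal 'b' (captured).
`\1` in the replacement pulls in group 1's text for each match.

'076xciyl'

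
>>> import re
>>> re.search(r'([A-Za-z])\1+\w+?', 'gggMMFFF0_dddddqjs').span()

(0, 4)

A backreference is literal: `\1` must see the identical characters the first group matched.
The match spans [0:4] → 'gggM'.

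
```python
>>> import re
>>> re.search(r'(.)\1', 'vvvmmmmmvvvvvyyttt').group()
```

'vv'

After group 1 captures some text, `\1` only succeeds where that same text appears again.
`re.search` tries every starting position until one works.
The match spans [0:2] → 'vv'.
Captured: group 1 = 'v'.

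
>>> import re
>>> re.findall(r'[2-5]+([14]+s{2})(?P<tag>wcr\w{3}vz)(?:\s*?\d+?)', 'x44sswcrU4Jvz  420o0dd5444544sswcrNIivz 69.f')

[('4ss', 'wcrU4Jvz'), ('4ss', 'wcrNIivz')]

Pattern: one or more of a character in [2-5]; then one or more of one of [14], then exactly 2 of a literal 's' (captured); then the literal 'wcr', then exactly 3 of a word character, then the literal 'vz' (captured as 'tag'); then zero or more of whitespace (lazy), then one or more of a digit (lazy) (non-capturing group).
Scanning left to right: at [1:16] match '44sswcrU4Jvz  4', groups = ('4ss', 'wcrU4Jvz'); at [22:41] match '5444544sswcrNIivz 6', groups = ('4ss', 'wcrNIivz').
2 groups means each result is a tuple of 2 captured strings — 2 here.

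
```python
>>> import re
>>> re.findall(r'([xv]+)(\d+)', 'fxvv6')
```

[('xvv', '6')]

The pattern matches one or more of one of [xv] (captured); then one or more of a digit (captured).
Matches: at [1:5] match 'xvv6', groups = ('xvv', '6').
With 2 capturing groups, `findall` returns a 2-tuple per match.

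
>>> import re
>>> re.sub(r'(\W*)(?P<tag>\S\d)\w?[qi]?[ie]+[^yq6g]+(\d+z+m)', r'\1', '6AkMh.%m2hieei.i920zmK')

This matches zero or more of a non-word character (captured); then a non-whitespace character, then a digit (captured as 'tag'); then optionally a word character, then optionally one of [qi]; then one or more of one of [ie], then one or more of any character except [yq6g]; then one or more of a digit, then one or more of the literal 'z', then a literal 'm' (captured).
Each match is replaced using the text its own group 1 captured.

'6AkMh.%K'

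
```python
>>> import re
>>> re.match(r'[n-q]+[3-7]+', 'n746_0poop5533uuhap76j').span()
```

(0, 4)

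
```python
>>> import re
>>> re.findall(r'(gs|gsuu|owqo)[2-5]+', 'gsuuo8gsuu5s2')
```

Matches: at [6:11] match 'gsuu5', group 1 = 'gsuu'.
One capturing group, so `findall` returns just the captured substring from the one match — 1 in all.

['gsuu']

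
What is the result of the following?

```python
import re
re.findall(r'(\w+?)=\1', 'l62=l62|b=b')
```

['l62', 'b']

`\1` is not a pattern — it's the concrete string captured by group 1, re-applied verbatim.
Scanning left to right: at [0:7] match 'l62=l62', group 1 = 'l62'; at [8:11] match 'b=b', group 1 = 'b'.
`findall` collects group 1 from each match (2 total).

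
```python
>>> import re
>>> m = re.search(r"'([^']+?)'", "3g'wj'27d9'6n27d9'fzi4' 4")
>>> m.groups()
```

('wj',)

The match spans [2:6] → "'wj'".
Captured: group 1 = 'wj'.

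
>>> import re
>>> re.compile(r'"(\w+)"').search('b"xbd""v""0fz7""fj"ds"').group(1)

'xbd'

The match spans [1:6] → '"xbd"'.
Captured: group 1 = 'xbd'.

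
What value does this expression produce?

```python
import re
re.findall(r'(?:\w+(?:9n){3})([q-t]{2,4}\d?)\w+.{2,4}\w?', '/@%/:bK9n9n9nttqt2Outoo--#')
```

['ttqt2']

The pattern matches one or more of a word character, then the literal '9n' repeated 3 times (non-capturing group); then 2 to 4 of a character in [q-t], then optionally a digit (captured); then one or more of a word character, then 2 to 4 of any character; then optionally a word character.
Scanning left to right: at [5:26] match 'bK9n9n9nttqt2Outoo--#', group 1 = 'ttqt2'.
One capturing group, so `findall` returns just the captured substring from the one match — 1 in all.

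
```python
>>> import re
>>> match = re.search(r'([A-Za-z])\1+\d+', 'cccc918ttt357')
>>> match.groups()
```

The match spans [0:7] → 'cccc918'.
Captured: group 1 = 'c'.

('c',)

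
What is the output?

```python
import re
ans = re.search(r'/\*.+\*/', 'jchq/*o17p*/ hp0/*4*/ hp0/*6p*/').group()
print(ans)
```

/*o17p*/ hp0/*4*/ hp0/*6p*/

`re.search` tries every starting position until one works.
The match spans [4:31] → '/*o17p*/ hp0/*4*/ hp0/*6p*/'.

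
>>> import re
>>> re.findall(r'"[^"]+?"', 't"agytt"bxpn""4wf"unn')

['"agytt"', '"4wf"']

Since nothing is captured, `findall` lists the 2 matched substrings directly.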